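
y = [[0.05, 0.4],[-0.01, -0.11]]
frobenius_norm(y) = 0.42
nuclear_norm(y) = 0.42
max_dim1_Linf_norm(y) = 0.4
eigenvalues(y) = [0.02, -0.08]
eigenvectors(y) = [[1.0,-0.95],  [-0.08,0.31]]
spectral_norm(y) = 0.42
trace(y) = -0.06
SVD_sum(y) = [[0.05, 0.40], [-0.01, -0.11]] + [[0.00, -0.0], [0.0, -0.00]]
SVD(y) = [[-0.96, 0.26], [0.26, 0.96]] @ diag([0.4179558826345865, 0.0035888955325733066]) @ [[-0.12,-0.99], [0.99,-0.12]]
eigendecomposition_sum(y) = [[0.02, 0.08],[-0.00, -0.01]] + [[0.02, 0.32], [-0.01, -0.10]]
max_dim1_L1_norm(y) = 0.45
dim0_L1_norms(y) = [0.06, 0.51]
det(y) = -0.00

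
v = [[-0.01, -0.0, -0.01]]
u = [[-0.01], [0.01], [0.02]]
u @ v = [[0.00, 0.0, 0.00], [-0.0, 0.0, -0.00], [-0.00, 0.0, -0.0]]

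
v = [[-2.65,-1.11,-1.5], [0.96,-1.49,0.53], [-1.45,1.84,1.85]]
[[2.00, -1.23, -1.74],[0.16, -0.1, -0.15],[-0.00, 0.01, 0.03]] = v @ [[-0.57,0.35,0.49], [-0.47,0.29,0.41], [0.02,-0.01,-0.01]]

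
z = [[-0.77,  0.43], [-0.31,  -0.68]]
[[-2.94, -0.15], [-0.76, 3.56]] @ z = [[2.31, -1.16], [-0.52, -2.75]]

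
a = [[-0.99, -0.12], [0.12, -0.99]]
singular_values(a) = [1.0, 1.0]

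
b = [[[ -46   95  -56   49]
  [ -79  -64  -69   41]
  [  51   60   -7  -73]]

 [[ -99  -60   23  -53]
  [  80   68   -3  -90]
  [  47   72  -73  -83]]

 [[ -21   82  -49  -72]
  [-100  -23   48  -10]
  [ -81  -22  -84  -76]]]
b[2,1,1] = -23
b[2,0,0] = -21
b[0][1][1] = -64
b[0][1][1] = -64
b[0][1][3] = 41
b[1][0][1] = -60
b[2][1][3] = -10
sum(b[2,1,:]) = -85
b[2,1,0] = -100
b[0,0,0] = -46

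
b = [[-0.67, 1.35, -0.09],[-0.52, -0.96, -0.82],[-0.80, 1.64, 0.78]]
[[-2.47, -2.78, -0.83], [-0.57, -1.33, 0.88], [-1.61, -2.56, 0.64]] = b @ [[0.96, 2.54, -1.96], [-1.25, -0.74, -1.46], [1.55, 0.88, 1.88]]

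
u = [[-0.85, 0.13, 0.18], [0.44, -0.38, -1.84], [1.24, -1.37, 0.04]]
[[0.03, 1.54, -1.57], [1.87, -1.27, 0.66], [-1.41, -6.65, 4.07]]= u@ [[-0.17, -1.33, 1.7], [0.84, 3.64, -1.42], [-1.23, -0.38, 0.34]]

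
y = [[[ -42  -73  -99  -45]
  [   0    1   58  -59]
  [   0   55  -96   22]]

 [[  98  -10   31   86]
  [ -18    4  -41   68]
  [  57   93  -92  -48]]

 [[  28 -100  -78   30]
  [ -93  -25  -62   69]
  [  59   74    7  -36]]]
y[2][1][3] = 69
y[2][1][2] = -62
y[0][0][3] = -45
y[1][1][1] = 4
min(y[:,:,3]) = -59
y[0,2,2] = -96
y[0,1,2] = 58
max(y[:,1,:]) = 69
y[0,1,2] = 58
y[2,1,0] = -93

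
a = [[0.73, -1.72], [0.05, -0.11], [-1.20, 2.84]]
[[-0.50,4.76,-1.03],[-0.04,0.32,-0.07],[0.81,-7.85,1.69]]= a@[[-2.78, 3.37, -1.22], [-0.89, -1.34, 0.08]]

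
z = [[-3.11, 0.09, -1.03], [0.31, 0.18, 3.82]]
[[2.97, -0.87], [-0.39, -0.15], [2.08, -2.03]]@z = [[-9.51, 0.11, -6.38], [1.17, -0.06, -0.17], [-7.1, -0.18, -9.9]]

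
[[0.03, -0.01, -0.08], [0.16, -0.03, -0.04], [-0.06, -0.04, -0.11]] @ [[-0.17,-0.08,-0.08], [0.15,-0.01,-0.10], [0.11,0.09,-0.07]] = [[-0.02, -0.01, 0.0], [-0.04, -0.02, -0.01], [-0.01, -0.00, 0.02]]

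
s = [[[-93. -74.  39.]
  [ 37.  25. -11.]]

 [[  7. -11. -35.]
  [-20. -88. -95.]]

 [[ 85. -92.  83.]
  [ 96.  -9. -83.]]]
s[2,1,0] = 96.0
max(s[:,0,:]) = 85.0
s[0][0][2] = 39.0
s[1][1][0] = -20.0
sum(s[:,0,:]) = -91.0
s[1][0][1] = -11.0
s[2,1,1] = -9.0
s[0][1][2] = -11.0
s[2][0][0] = 85.0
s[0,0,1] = -74.0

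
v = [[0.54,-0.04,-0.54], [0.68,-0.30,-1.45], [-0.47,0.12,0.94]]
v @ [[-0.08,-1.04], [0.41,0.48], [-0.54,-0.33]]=[[0.23, -0.4], [0.61, -0.37], [-0.42, 0.24]]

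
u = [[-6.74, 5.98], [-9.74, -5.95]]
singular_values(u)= [12.02, 8.18]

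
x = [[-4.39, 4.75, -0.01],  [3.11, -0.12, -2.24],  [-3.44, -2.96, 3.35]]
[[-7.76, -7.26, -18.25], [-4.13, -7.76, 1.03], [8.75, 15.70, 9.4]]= x @ [[1.50, 0.40, 0.66], [-0.24, -1.15, -3.23], [3.94, 4.08, 0.63]]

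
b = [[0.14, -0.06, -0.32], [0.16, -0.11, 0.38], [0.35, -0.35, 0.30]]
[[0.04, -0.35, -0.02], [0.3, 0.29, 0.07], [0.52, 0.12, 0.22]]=b @ [[0.89, -0.27, -0.37],[-0.33, 0.19, -0.92],[0.32, 0.94, 0.08]]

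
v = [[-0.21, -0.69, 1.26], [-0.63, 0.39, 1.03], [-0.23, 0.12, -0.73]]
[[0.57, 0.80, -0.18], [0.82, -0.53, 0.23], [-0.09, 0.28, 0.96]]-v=[[0.78,  1.49,  -1.44], [1.45,  -0.92,  -0.8], [0.14,  0.16,  1.69]]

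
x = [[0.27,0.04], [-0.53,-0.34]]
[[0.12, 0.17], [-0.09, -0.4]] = x @ [[0.51, 0.57], [-0.52, 0.29]]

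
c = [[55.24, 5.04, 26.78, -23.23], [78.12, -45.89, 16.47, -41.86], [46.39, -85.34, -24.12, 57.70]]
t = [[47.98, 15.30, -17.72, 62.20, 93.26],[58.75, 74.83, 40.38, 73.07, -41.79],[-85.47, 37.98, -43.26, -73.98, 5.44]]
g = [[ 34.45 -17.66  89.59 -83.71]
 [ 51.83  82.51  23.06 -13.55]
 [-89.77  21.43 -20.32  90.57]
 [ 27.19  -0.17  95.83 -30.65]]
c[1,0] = 78.12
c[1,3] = -41.86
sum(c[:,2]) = 19.13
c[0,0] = 55.24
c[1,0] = 78.12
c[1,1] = -45.89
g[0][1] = -17.66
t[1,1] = 74.83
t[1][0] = 58.75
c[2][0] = 46.39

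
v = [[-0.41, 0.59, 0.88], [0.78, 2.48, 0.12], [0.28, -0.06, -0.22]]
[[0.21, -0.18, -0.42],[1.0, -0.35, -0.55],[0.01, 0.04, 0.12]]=v @ [[0.21, 0.04, 0.21], [0.33, -0.15, -0.28], [0.11, -0.09, -0.19]]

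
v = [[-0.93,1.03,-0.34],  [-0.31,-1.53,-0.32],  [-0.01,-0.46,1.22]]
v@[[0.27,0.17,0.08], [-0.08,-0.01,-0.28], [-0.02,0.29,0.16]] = [[-0.33, -0.27, -0.42], [0.05, -0.13, 0.35], [0.01, 0.36, 0.32]]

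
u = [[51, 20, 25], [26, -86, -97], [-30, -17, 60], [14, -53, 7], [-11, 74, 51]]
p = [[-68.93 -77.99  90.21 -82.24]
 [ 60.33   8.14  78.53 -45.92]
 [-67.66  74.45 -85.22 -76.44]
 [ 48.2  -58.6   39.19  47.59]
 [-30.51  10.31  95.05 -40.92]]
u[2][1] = -17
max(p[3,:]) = 48.2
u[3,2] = 7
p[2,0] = -67.66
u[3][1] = -53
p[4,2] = 95.05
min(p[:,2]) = -85.22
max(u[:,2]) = 60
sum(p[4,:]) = 33.92999999999999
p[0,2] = 90.21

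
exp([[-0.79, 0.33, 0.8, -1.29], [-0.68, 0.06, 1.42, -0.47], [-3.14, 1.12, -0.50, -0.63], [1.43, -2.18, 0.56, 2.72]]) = [[-2.52, 3.61, 0.39, -4.57], [-2.28, 2.12, 0.8, -0.76], [-1.20, -0.09, 0.39, 1.41], [6.60, -9.31, -0.06, 12.11]]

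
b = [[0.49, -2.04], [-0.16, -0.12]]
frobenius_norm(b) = 2.11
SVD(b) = [[1.00, 0.04], [0.04, -1.0]] @ diag([2.0995330411865214, 0.18346936792302618]) @ [[0.23, -0.97], [0.97, 0.23]]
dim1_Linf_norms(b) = [2.04, 0.16]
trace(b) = 0.37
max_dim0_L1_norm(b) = 2.16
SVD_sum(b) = [[0.48, -2.04], [0.02, -0.08]] + [[0.01,0.00], [-0.18,-0.04]]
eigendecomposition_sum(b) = [[0.61,-1.31], [-0.1,0.22]] + [[-0.12,-0.73],[-0.06,-0.34]]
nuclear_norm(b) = 2.28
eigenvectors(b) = [[0.99, 0.91], [-0.17, 0.42]]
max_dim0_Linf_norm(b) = 2.04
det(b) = -0.39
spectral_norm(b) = 2.10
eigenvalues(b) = [0.83, -0.46]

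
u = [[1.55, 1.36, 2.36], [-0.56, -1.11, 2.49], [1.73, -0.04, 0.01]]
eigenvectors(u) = [[(-0.86+0j), 0.15+0.35j, (0.15-0.35j)], [(-0.17+0j), (-0.85+0j), (-0.85-0j)], [(-0.48+0j), (0.11-0.35j), (0.11+0.35j)]]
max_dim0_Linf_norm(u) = 2.49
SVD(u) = [[-0.82, 0.40, -0.41],[-0.55, -0.76, 0.34],[-0.17, 0.50, 0.85]] @ diag([3.5654339425008765, 2.54778685676703, 1.165574079219269]) @ [[-0.35,-0.14,-0.92], [0.75,0.54,-0.37], [0.55,-0.83,-0.09]]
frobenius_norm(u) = 4.53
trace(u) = 0.45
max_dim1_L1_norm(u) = 5.27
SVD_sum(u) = [[1.04,0.41,2.7], [0.69,0.27,1.8], [0.22,0.09,0.57]] + [[0.78,0.56,-0.38], [-1.47,-1.05,0.72], [0.97,0.69,-0.48]] + [[-0.26, 0.39, 0.04], [0.22, -0.33, -0.03], [0.55, -0.82, -0.08]]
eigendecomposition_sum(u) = [[1.93+0.00j, (0.6+0j), (1.94-0j)],  [(0.37+0j), (0.12+0j), (0.38-0j)],  [(1.07+0j), (0.33+0j), 1.08-0.00j]] + [[(-0.19+0.31j), (0.38+0.14j), (0.21-0.61j)], [(-0.47-0.65j), (-0.61+0.64j), 1.06+0.95j], [0.33-0.11j, (-0.19-0.34j), -0.53+0.31j]] + [[(-0.19-0.31j), 0.38-0.14j, 0.21+0.61j], [-0.47+0.65j, -0.61-0.64j, (1.06-0.95j)], [(0.33+0.11j), -0.19+0.34j, (-0.53-0.31j)]]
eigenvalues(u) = [(3.12+0j), (-1.34+1.27j), (-1.34-1.27j)]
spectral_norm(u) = 3.57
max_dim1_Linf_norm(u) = 2.49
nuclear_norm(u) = 7.28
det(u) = 10.59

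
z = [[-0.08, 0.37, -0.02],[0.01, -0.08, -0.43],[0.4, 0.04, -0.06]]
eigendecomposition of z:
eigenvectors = [[0.58+0.00j, -0.29+0.47j, -0.29-0.47j], [(-0.62+0j), -0.60+0.00j, -0.60-0.00j], [(-0.53+0j), (0.27+0.51j), 0.27-0.51j]]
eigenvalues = [(-0.46+0j), (0.12+0.36j), (0.12-0.36j)]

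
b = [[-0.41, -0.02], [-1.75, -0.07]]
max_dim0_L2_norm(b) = 1.8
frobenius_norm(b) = 1.80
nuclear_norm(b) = 1.80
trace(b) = -0.48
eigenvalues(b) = [-0.49, 0.01]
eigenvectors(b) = [[-0.23, 0.05], [-0.97, -1.00]]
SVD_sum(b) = [[-0.41, -0.02],[-1.75, -0.07]] + [[0.00, -0.00], [-0.0, 0.00]]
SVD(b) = [[-0.23, -0.97], [-0.97, 0.23]] @ diag([1.7988573413231865, 0.003502223247656699]) @ [[1.00, 0.04],[-0.04, 1.0]]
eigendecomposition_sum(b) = [[-0.41,-0.02], [-1.71,-0.08]] + [[0.0, -0.00], [-0.04, 0.01]]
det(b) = -0.01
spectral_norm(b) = 1.80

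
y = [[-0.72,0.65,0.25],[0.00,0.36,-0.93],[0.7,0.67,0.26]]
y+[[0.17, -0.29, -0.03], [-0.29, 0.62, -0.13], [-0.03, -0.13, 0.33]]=[[-0.55, 0.36, 0.22], [-0.29, 0.98, -1.06], [0.67, 0.54, 0.59]]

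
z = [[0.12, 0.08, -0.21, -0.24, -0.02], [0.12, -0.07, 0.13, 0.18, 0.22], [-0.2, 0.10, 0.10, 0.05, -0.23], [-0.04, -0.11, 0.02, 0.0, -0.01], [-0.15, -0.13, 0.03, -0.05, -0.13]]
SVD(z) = [[0.14, 0.81, -0.01, -0.56, -0.11], [-0.69, -0.32, -0.02, -0.65, 0.03], [0.60, -0.42, -0.50, -0.42, -0.21], [0.02, -0.12, 0.51, -0.01, -0.85], [0.38, -0.21, 0.7, -0.31, 0.47]] @ diag([0.4525967551439719, 0.4240907854083666, 0.20917960712877165, 0.026450565575439282, 0.006887852136528162]) @ [[-0.54, 0.15, -0.10, -0.32, -0.76],[0.42, 0.2, -0.62, -0.62, 0.09],[-0.14, -0.94, -0.1, -0.3, 0.06],[-0.47, 0.02, -0.72, 0.44, 0.25],[-0.53, 0.24, 0.28, -0.48, 0.59]]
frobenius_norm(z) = 0.66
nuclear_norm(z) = 1.12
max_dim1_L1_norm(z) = 0.72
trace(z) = 0.02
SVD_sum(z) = [[-0.03, 0.01, -0.01, -0.02, -0.05],[0.17, -0.05, 0.03, 0.1, 0.24],[-0.15, 0.04, -0.03, -0.09, -0.20],[-0.01, 0.00, -0.0, -0.00, -0.01],[-0.09, 0.03, -0.02, -0.06, -0.13]] + [[0.15, 0.07, -0.21, -0.21, 0.03], [-0.06, -0.03, 0.08, 0.09, -0.01], [-0.07, -0.04, 0.11, 0.11, -0.02], [-0.02, -0.01, 0.03, 0.03, -0.0], [-0.04, -0.02, 0.06, 0.06, -0.01]] + [[0.00,  0.0,  0.00,  0.0,  -0.00], [0.0,  0.0,  0.00,  0.00,  -0.00], [0.01,  0.1,  0.01,  0.03,  -0.01], [-0.02,  -0.10,  -0.01,  -0.03,  0.01], [-0.02,  -0.14,  -0.01,  -0.04,  0.01]] + [[0.01, -0.00, 0.01, -0.01, -0.00], [0.01, -0.00, 0.01, -0.01, -0.0], [0.01, -0.00, 0.01, -0.00, -0.0], [0.0, -0.0, 0.00, -0.0, -0.0], [0.00, -0.00, 0.01, -0.00, -0.00]] + [[0.0,-0.0,-0.00,0.0,-0.0], [-0.0,0.00,0.0,-0.00,0.00], [0.00,-0.00,-0.00,0.0,-0.00], [0.0,-0.0,-0.0,0.00,-0.0], [-0.00,0.00,0.00,-0.0,0.00]]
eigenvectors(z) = [[(0.76+0j), (0.35+0.03j), (0.35-0.03j), (-0.5+0j), (-0.51+0j)], [-0.15+0.00j, (-0.65+0j), -0.65-0.00j, (-0.14+0j), (0.24+0j)], [-0.57+0.00j, 0.49+0.06j, 0.49-0.06j, (-0.7+0j), (0.34+0j)], [(-0.08+0j), -0.20-0.21j, (-0.2+0.21j), (0.39+0j), -0.50+0.00j], [-0.25+0.00j, -0.03-0.35j, -0.03+0.35j, (0.3+0j), (0.57+0j)]]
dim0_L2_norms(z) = [0.3, 0.22, 0.27, 0.31, 0.34]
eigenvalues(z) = [(0.29+0j), (-0.17+0.16j), (-0.17-0.16j), (0.05+0j), (0.01+0j)]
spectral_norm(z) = 0.45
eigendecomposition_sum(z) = [[(0.17+0j), (0.01-0j), (-0.18-0j), -0.18+0.00j, (0.1+0j)], [-0.03+0.00j, (-0+0j), (0.04+0j), (0.04+0j), (-0.02+0j)], [-0.13+0.00j, (-0.01+0j), (0.14+0j), 0.14+0.00j, (-0.08+0j)], [(-0.02+0j), -0.00+0.00j, (0.02+0j), (0.02+0j), -0.01+0.00j], [(-0.06+0j), (-0+0j), 0.06+0.00j, (0.06+0j), (-0.03+0j)]] + [[(-0.04-0.05j), 0.03-0.05j, -0.02-0.01j, -0.03-0.06j, (-0.06-0.06j)], [(0.07+0.08j), -0.04+0.10j, (0.05+0.02j), 0.07+0.10j, 0.12+0.10j], [-0.05-0.07j, 0.04-0.07j, (-0.03-0.02j), -0.05-0.08j, (-0.08-0.09j)], [-0.00+0.05j, (-0.05+0.02j), 0.01+0.02j, -0.01+0.06j, 0.00+0.07j], [-0.04+0.04j, -0.06-0.02j, (-0.01+0.03j), -0.05+0.04j, (-0.05+0.07j)]] + [[(-0.04+0.05j), (0.03+0.05j), (-0.02+0.01j), -0.03+0.06j, (-0.06+0.06j)],[0.07-0.08j, (-0.04-0.1j), (0.05-0.02j), 0.07-0.10j, (0.12-0.1j)],[-0.05+0.07j, 0.04+0.07j, (-0.03+0.02j), -0.05+0.08j, (-0.08+0.09j)],[(-0-0.05j), -0.05-0.02j, 0.01-0.02j, -0.01-0.06j, -0.07j],[-0.04-0.04j, (-0.06+0.02j), -0.01-0.03j, (-0.05-0.04j), -0.05-0.07j]] + [[(0.02+0j), (0.02+0j), 0.02+0.00j, (0.01+0j), 0.00+0.00j], [0.01+0.00j, (0.01+0j), 0.01+0.00j, 0.00+0.00j, 0j], [(0.03+0j), (0.03+0j), (0.03+0j), (0.01+0j), 0.00+0.00j], [(-0.02-0j), -0.02-0.00j, (-0.01-0j), (-0-0j), -0.00-0.00j], [(-0.01-0j), -0.01-0.00j, -0.01-0.00j, (-0-0j), (-0-0j)]] + [[-0j, -0.00+0.00j, 0j, (0.01+0j), -0.00+0.00j], [-0.00+0.00j, -0j, (-0-0j), -0.00-0.00j, 0.00-0.00j], [-0.00+0.00j, -0j, -0.00-0.00j, -0.00-0.00j, 0.00-0.00j], [0.00-0.00j, (-0+0j), 0j, 0.01+0.00j, -0.00+0.00j], [(-0+0j), -0j, -0.00-0.00j, -0.01-0.00j, 0.00-0.00j]]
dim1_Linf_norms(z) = [0.24, 0.22, 0.23, 0.11, 0.15]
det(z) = 0.00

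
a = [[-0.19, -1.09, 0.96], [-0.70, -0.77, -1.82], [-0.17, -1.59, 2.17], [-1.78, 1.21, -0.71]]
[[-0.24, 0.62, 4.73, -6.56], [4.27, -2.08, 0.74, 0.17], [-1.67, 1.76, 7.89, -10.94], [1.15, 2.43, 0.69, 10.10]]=a @ [[-0.73,-1.33,-2.69,-1.69], [-1.07,0.82,-2.42,4.96], [-1.61,1.31,1.65,-1.54]]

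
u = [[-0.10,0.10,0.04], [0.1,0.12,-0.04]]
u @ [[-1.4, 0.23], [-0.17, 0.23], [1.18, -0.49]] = [[0.17,-0.02], [-0.21,0.07]]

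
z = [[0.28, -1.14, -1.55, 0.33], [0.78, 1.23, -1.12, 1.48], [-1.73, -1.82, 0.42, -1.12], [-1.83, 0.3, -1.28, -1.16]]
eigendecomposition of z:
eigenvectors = [[0.13+0.00j, -0.75+0.00j, -0.03-0.25j, -0.03+0.25j], [0.69+0.00j, (0.31+0j), (-0.31-0.1j), (-0.31+0.1j)], [(-0.68+0j), (0.24+0j), 0.25-0.20j, 0.25+0.20j], [0.21+0.00j, (0.53+0j), (0.85+0j), (0.85-0j)]]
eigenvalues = [(2.93+0j), (1.01+0j), (-1.58+0.8j), (-1.58-0.8j)]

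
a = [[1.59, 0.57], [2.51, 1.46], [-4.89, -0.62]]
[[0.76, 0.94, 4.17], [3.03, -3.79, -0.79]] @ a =[[-16.82, -0.78], [-0.83, -3.32]]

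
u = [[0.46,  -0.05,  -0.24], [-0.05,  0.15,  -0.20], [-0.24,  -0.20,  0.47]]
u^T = [[0.46, -0.05, -0.24],[-0.05, 0.15, -0.2],[-0.24, -0.20, 0.47]]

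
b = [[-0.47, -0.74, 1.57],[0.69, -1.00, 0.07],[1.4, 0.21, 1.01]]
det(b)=3.350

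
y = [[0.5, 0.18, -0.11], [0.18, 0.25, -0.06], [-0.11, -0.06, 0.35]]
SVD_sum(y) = [[0.43, 0.23, -0.21], [0.23, 0.12, -0.11], [-0.21, -0.11, 0.1]] + [[0.04, 0.02, 0.10],[0.02, 0.01, 0.05],[0.1, 0.05, 0.25]] + [[0.03, -0.06, -0.0],[-0.06, 0.12, 0.00],[-0.00, 0.00, 0.0]]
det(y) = 0.03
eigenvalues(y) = [0.65, 0.16, 0.3]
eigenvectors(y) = [[-0.82, -0.46, 0.35],  [-0.43, 0.89, 0.17],  [0.39, 0.01, 0.92]]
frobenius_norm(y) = 0.73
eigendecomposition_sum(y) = [[0.43, 0.23, -0.21],[0.23, 0.12, -0.11],[-0.21, -0.11, 0.1]] + [[0.03, -0.06, -0.00], [-0.06, 0.12, 0.0], [-0.0, 0.00, 0.0]] + [[0.04, 0.02, 0.1], [0.02, 0.01, 0.05], [0.10, 0.05, 0.25]]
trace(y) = 1.10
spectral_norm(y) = 0.65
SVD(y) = [[-0.82, 0.35, -0.46], [-0.43, 0.17, 0.89], [0.39, 0.92, 0.01]] @ diag([0.6469946281767815, 0.29718159952819606, 0.15582377229502217]) @ [[-0.82, -0.43, 0.39], [0.35, 0.17, 0.92], [-0.46, 0.89, 0.01]]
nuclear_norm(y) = 1.10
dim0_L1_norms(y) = [0.79, 0.49, 0.52]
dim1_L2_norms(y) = [0.54, 0.31, 0.37]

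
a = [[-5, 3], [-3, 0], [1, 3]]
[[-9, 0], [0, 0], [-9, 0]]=a @ [[0, 0], [-3, 0]]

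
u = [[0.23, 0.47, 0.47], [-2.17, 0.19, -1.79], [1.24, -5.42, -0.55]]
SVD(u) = [[0.08, 0.2, -0.98], [0.11, -0.98, -0.19], [-0.99, -0.09, -0.1]] @ diag([5.631415985559354, 2.8174132177675792, 0.09816699004820983]) @ [[-0.26, 0.96, 0.07], [0.73, 0.15, 0.67], [0.64, 0.22, -0.74]]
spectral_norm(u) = 5.63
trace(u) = -0.13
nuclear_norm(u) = 8.55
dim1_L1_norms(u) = [1.17, 4.15, 7.21]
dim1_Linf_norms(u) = [0.47, 2.17, 5.42]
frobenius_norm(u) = 6.30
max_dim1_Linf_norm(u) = 5.42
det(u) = 1.56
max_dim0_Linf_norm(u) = 5.42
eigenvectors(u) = [[-0.05, 0.64, -0.18], [0.55, 0.20, 0.38], [-0.83, -0.74, 0.91]]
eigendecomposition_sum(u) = [[0.13, -0.13, 0.08], [-1.56, 1.52, -0.95], [2.37, -2.3, 1.44]] + [[-0.17, -0.04, -0.02], [-0.05, -0.01, -0.01], [0.2, 0.05, 0.02]] + [[0.27, 0.64, 0.41], [-0.55, -1.32, -0.84], [-1.33, -3.16, -2.01]]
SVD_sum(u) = [[-0.11,  0.41,  0.03], [-0.16,  0.60,  0.04], [1.44,  -5.38,  -0.38]] + [[0.40, 0.08, 0.37],  [-2.00, -0.4, -1.85],  [-0.19, -0.04, -0.18]] + [[-0.06, -0.02, 0.07],[-0.01, -0.0, 0.01],[-0.01, -0.0, 0.01]]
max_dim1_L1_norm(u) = 7.21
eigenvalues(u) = [3.09, -0.16, -3.06]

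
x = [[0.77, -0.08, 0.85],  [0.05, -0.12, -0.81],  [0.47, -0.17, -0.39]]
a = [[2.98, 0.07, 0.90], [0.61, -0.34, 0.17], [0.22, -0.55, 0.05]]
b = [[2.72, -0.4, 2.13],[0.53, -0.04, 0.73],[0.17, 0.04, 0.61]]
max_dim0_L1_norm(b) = 3.47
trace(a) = 2.69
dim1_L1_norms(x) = [1.7, 0.98, 1.03]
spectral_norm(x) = 1.32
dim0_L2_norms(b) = [2.78, 0.4, 2.33]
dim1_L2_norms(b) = [3.48, 0.9, 0.63]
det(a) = -0.01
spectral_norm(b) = 3.62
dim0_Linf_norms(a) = [2.98, 0.55, 0.9]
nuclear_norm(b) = 4.07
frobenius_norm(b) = 3.65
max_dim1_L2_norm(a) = 3.11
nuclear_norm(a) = 3.84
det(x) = -0.00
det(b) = -0.01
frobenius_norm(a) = 3.25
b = a @ x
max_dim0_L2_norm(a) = 3.05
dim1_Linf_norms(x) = [0.85, 0.81, 0.47]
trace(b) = 3.29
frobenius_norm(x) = 1.55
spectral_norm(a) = 3.18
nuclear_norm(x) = 2.13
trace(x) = 0.26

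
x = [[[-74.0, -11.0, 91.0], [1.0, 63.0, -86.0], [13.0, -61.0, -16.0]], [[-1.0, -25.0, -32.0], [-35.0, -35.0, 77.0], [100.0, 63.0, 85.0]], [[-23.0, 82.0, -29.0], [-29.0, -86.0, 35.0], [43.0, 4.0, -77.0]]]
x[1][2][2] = 85.0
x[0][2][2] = -16.0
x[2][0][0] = -23.0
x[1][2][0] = 100.0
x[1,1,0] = -35.0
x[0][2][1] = -61.0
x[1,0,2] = -32.0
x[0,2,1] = -61.0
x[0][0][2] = 91.0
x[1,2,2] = 85.0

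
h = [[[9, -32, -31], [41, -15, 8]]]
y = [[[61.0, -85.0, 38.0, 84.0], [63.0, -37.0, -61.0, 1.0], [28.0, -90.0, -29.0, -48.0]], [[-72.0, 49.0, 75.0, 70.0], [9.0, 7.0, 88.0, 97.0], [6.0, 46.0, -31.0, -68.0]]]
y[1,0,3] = 70.0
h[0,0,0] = 9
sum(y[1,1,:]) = 201.0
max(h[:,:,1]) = -15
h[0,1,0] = 41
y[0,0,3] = 84.0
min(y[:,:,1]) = -90.0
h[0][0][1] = -32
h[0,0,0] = 9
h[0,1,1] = -15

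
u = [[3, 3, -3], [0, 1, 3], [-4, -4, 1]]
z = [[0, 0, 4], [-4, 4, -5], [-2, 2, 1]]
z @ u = [[-16, -16, 4], [8, 12, 19], [-10, -8, 13]]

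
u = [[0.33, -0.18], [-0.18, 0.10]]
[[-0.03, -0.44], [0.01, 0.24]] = u @ [[0.09, -1.66], [0.31, -0.62]]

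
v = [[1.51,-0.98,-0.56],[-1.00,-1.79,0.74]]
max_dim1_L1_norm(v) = 3.53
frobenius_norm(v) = 2.88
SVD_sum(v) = [[0.17, 0.23, -0.11], [-1.19, -1.62, 0.8]] + [[1.34,-1.21,-0.45], [0.19,-0.17,-0.06]]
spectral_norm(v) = 2.19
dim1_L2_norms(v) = [1.89, 2.18]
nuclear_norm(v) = 4.06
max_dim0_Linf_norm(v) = 1.79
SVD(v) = [[-0.14, 0.99], [0.99, 0.14]] @ diag([2.185273131293869, 1.8789309039038897]) @ [[-0.55, -0.75, 0.37],[0.72, -0.65, -0.24]]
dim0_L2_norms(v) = [1.81, 2.04, 0.93]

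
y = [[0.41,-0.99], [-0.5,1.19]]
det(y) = -0.01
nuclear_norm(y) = 1.68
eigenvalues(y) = [-0.0, 1.6]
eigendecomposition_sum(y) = [[-0.0, -0.0],[-0.00, -0.0]] + [[0.41, -0.99], [-0.5, 1.19]]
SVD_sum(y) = [[0.41, -0.99], [-0.50, 1.19]] + [[-0.00,-0.00],[-0.00,-0.00]]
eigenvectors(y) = [[-0.92, 0.64], [-0.39, -0.77]]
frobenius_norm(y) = 1.68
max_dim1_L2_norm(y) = 1.29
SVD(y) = [[-0.64, 0.77], [0.77, 0.64]] @ diag([1.6775822149135275, 0.004232281396930528]) @ [[-0.39, 0.92],  [-0.92, -0.39]]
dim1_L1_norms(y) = [1.4, 1.69]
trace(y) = 1.60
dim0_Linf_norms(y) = [0.5, 1.19]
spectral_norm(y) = 1.68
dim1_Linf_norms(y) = [0.99, 1.19]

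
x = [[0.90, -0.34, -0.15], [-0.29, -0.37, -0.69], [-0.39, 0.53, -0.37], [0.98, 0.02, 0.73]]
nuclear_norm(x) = 3.02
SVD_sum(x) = [[0.61, -0.09, 0.38], [-0.47, 0.07, -0.29], [-0.5, 0.07, -0.31], [1.02, -0.15, 0.63]] + [[0.2,-0.41,-0.42], [0.20,-0.41,-0.42], [-0.07,0.15,0.15], [-0.06,0.13,0.13]] + [[0.09, 0.16, -0.11], [-0.02, -0.03, 0.02], [0.18, 0.31, -0.22], [0.02, 0.04, -0.03]]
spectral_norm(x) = 1.62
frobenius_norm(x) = 1.93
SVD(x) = [[-0.45, -0.67, -0.45], [0.34, -0.67, 0.09], [0.36, 0.24, -0.88], [-0.74, 0.21, -0.12]] @ diag([1.6232394058805304, 0.9221833845477446, 0.47272786723514304]) @ [[-0.84, 0.12, -0.52], [-0.32, 0.66, 0.68], [-0.43, -0.74, 0.52]]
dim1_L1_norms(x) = [1.39, 1.35, 1.29, 1.73]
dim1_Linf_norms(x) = [0.9, 0.69, 0.53, 0.98]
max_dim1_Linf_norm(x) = 0.98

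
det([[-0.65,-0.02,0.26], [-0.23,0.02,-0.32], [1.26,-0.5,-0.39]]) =0.142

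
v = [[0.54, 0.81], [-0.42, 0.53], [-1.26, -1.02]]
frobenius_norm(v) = 2.01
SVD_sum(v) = [[0.68,0.66], [0.05,0.05], [-1.16,-1.13]] + [[-0.14, 0.15], [-0.47, 0.48], [-0.1, 0.11]]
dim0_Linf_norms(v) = [1.26, 1.02]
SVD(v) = [[-0.51, -0.28], [-0.04, -0.94], [0.86, -0.21]] @ diag([1.8753691681366484, 0.7183247755733165]) @ [[-0.72,-0.70], [0.70,-0.72]]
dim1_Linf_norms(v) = [0.81, 0.53, 1.26]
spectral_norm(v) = 1.88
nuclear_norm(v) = 2.59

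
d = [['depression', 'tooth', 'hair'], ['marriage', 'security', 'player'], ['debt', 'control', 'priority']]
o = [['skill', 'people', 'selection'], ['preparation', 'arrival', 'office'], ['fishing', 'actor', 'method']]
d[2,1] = 'control'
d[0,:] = ['depression', 'tooth', 'hair']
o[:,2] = ['selection', 'office', 'method']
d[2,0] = 'debt'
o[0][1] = 'people'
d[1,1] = 'security'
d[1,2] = 'player'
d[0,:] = ['depression', 'tooth', 'hair']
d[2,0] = 'debt'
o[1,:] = ['preparation', 'arrival', 'office']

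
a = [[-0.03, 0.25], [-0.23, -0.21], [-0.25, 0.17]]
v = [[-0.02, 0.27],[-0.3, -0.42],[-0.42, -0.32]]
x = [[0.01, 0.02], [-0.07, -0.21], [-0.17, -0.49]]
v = a + x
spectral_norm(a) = 0.37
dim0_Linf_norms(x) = [0.17, 0.49]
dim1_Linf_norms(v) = [0.27, 0.42, 0.42]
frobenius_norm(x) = 0.56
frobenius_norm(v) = 0.79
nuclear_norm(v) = 0.98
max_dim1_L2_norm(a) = 0.31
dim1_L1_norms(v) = [0.29, 0.72, 0.74]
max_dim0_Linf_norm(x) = 0.49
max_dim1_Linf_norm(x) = 0.49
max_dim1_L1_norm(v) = 0.74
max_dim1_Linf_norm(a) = 0.25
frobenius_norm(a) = 0.50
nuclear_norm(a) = 0.71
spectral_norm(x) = 0.56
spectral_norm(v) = 0.75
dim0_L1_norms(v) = [0.74, 1.01]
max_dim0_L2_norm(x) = 0.53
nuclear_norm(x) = 0.57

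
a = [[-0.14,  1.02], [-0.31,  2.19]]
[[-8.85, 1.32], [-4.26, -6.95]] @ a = [[0.83, -6.14], [2.75, -19.57]]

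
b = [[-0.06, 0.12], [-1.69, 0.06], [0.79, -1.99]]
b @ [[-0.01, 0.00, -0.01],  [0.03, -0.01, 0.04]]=[[0.0, -0.00, 0.01], [0.02, -0.0, 0.02], [-0.07, 0.02, -0.09]]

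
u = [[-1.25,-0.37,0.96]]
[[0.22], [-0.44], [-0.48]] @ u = [[-0.28,-0.08,0.21],  [0.55,0.16,-0.42],  [0.6,0.18,-0.46]]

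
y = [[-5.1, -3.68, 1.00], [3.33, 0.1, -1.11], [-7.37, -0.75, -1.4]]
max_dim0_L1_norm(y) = 15.8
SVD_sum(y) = [[-5.68, -1.65, -0.04],  [3.09, 0.9, 0.02],  [-7.00, -2.04, -0.05]] + [[0.54, -1.89, 1.27], [0.02, -0.07, 0.05], [-0.43, 1.50, -1.01]] + [[0.04, -0.14, -0.23], [0.22, -0.73, -1.18], [0.06, -0.21, -0.34]]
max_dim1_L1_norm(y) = 9.78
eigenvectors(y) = [[0.06-0.42j, (0.06+0.42j), 0.18+0.00j], [-0.23+0.32j, -0.23-0.32j, 0.15+0.00j], [(0.82+0j), (0.82-0j), (0.97+0j)]]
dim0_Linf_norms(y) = [7.37, 3.68, 1.4]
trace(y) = -6.40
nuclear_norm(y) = 14.40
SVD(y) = [[-0.6, -0.78, 0.18], [0.32, -0.03, 0.95], [-0.73, 0.62, 0.27]] @ diag([9.929793345597904, 2.9854361173837787, 1.4863294731451833]) @ [[0.96, 0.28, 0.01], [-0.23, 0.81, -0.54], [0.16, -0.52, -0.84]]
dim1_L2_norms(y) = [6.37, 3.51, 7.54]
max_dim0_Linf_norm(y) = 7.37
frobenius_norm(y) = 10.47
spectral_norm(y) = 9.93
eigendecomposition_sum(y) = [[-2.15+0.50j, (-1.32-1.44j), 0.62+0.14j], [2.01+0.50j, 0.49+1.76j, (-0.46-0.38j)], [(-1.55-3.96j), (2.38-2.92j), (-0.09+1.22j)]] + [[(-2.15-0.5j), (-1.32+1.44j), 0.62-0.14j], [2.01-0.50j, 0.49-1.76j, (-0.46+0.38j)], [-1.55+3.96j, 2.38+2.92j, (-0.09-1.22j)]] + [[-0.81+0.00j, -1.04+0.00j, -0.23+0.00j], [-0.68+0.00j, -0.88+0.00j, (-0.2+0j)], [(-4.27+0j), -5.52+0.00j, -1.23+0.00j]]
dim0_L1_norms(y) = [15.8, 4.53, 3.51]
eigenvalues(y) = [(-1.74+3.48j), (-1.74-3.48j), (-2.91+0j)]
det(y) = -44.06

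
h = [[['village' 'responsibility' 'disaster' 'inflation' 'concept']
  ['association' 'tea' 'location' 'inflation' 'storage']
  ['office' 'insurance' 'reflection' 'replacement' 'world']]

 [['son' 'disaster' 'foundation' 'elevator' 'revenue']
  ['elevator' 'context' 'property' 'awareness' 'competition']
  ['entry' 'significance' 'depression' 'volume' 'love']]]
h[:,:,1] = [['responsibility', 'tea', 'insurance'], ['disaster', 'context', 'significance']]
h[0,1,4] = 'storage'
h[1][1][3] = 'awareness'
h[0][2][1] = 'insurance'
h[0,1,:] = ['association', 'tea', 'location', 'inflation', 'storage']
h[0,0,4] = 'concept'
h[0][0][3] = 'inflation'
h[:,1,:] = [['association', 'tea', 'location', 'inflation', 'storage'], ['elevator', 'context', 'property', 'awareness', 'competition']]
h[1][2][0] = 'entry'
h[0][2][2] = 'reflection'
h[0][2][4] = 'world'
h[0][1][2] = 'location'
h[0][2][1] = 'insurance'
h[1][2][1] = 'significance'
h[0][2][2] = 'reflection'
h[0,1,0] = 'association'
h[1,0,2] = 'foundation'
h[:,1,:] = [['association', 'tea', 'location', 'inflation', 'storage'], ['elevator', 'context', 'property', 'awareness', 'competition']]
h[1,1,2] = 'property'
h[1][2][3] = 'volume'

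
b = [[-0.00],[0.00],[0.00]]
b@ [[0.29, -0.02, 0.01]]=[[0.00, 0.00, 0.0], [0.00, 0.00, 0.0], [0.00, 0.00, 0.0]]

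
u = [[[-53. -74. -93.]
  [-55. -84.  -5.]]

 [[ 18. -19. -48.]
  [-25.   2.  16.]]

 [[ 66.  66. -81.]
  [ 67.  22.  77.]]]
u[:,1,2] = [-5.0, 16.0, 77.0]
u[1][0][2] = -48.0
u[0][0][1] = -74.0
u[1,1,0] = -25.0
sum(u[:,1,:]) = 15.0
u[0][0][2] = -93.0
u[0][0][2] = -93.0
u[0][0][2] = -93.0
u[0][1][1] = -84.0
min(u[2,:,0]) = 66.0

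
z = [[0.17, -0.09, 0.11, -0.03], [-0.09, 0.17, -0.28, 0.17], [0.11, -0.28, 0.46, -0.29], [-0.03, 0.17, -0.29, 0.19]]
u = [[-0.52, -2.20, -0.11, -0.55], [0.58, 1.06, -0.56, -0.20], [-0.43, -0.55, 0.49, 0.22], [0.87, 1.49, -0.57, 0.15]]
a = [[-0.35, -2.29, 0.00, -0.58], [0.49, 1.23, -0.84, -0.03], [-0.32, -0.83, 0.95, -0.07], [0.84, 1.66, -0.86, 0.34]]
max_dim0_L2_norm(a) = 3.19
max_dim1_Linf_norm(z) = 0.46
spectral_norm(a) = 3.56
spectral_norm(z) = 0.84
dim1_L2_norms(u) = [2.33, 1.35, 0.88, 1.82]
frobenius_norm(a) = 3.77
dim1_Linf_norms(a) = [2.29, 1.23, 0.95, 1.66]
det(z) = 0.00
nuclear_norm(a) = 5.19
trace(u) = 1.18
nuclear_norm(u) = 4.44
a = z + u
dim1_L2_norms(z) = [0.22, 0.38, 0.62, 0.39]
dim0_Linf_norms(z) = [0.17, 0.28, 0.46, 0.29]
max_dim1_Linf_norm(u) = 2.2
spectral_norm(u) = 3.20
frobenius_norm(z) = 0.85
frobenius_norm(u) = 3.37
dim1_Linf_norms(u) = [2.2, 1.06, 0.55, 1.49]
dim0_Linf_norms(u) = [0.87, 2.2, 0.57, 0.55]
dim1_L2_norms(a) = [2.39, 1.57, 1.3, 2.08]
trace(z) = 0.99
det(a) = 0.21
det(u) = 0.00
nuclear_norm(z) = 1.00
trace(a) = 2.17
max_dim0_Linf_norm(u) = 2.2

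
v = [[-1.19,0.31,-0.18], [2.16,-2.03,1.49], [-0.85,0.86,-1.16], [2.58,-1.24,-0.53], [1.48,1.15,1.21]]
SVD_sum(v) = [[-0.98,  0.56,  -0.37], [2.65,  -1.50,  0.99], [-1.21,  0.69,  -0.45], [2.11,  -1.20,  0.79], [0.87,  -0.50,  0.33]] + [[-0.02, -0.07, -0.06], [-0.03, -0.11, -0.09], [-0.05, -0.2, -0.18], [-0.14, -0.59, -0.53], [0.33, 1.40, 1.24]] + [[-0.19,  -0.18,  0.25],  [-0.46,  -0.42,  0.6],  [0.41,  0.37,  -0.53],  [0.61,  0.55,  -0.79],  [0.27,  0.25,  -0.35]]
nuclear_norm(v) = 8.46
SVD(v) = [[-0.26, -0.05, -0.21],  [0.69, -0.07, -0.50],  [-0.32, -0.13, 0.44],  [0.55, -0.39, 0.66],  [0.23, 0.91, 0.29]] @ diag([4.628837932784495, 2.086833577660769, 1.7406277635275553]) @ [[0.83, -0.47, 0.31], [0.18, 0.74, 0.65], [0.53, 0.49, -0.69]]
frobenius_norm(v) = 5.37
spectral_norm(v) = 4.63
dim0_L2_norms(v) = [3.96, 2.8, 2.31]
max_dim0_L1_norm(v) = 8.26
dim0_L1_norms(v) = [8.26, 5.59, 4.57]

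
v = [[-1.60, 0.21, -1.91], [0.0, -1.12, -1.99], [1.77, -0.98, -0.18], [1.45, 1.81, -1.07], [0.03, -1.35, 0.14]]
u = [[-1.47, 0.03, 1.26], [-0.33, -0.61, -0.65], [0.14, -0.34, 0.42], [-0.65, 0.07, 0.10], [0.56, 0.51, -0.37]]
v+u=[[-3.07, 0.24, -0.65], [-0.33, -1.73, -2.64], [1.91, -1.32, 0.24], [0.80, 1.88, -0.97], [0.59, -0.84, -0.23]]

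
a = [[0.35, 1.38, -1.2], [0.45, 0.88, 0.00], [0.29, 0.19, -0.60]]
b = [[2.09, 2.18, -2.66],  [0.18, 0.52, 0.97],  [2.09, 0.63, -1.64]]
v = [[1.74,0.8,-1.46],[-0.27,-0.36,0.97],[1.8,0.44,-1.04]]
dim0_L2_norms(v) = [2.52, 0.98, 2.04]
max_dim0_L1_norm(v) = 3.81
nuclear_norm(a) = 3.05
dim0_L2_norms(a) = [0.64, 1.65, 1.34]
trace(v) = 0.34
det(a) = 0.39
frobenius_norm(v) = 3.38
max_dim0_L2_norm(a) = 1.65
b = a + v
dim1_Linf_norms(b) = [2.66, 0.97, 2.09]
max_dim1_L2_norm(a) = 1.86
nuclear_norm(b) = 6.76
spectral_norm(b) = 4.79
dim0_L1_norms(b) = [4.36, 3.33, 5.27]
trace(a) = 0.63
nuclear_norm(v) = 4.14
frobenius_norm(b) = 4.99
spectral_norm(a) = 2.10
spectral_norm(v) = 3.31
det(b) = 4.59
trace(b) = 0.97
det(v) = 0.31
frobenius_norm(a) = 2.22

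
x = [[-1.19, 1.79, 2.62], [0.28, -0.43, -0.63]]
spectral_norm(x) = 3.48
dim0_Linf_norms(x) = [1.19, 1.79, 2.62]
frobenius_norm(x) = 3.48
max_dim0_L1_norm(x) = 3.25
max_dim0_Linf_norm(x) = 2.62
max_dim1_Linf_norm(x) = 2.62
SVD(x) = [[-0.97, 0.23], [0.23, 0.97]] @ diag([3.4849346448738356, 0.00552457763695422]) @ [[0.35, -0.53, -0.77], [-0.93, -0.15, -0.32]]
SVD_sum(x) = [[-1.19, 1.79, 2.62], [0.29, -0.43, -0.63]] + [[-0.0, -0.0, -0.00],  [-0.01, -0.0, -0.00]]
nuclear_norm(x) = 3.49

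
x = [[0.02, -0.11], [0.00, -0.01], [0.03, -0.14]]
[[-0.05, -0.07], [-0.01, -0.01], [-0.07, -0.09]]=x@ [[0.77, 0.04], [0.63, 0.63]]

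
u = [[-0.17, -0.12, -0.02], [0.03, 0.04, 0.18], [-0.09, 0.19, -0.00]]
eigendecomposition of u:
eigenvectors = [[(-0.65+0j), -0.65-0.00j, (-0.25+0j)], [0.49j, -0.49j, 0.67+0.00j], [-0.09-0.58j, (-0.09+0.58j), 0.70+0.00j]]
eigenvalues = [(-0.17+0.07j), (-0.17-0.07j), (0.22+0j)]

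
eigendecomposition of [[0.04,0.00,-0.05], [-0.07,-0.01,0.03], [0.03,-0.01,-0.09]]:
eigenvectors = [[-0.41, -0.24, 0.39], [0.89, 0.95, -0.0], [-0.2, -0.18, 0.92]]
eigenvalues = [0.02, 0.0, -0.08]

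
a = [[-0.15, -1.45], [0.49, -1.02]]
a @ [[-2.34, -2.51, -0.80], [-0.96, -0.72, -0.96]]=[[1.74, 1.42, 1.51],[-0.17, -0.50, 0.59]]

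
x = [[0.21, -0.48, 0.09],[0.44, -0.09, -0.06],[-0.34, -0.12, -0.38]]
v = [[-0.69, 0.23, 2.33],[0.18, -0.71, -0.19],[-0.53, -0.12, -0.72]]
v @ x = [[-0.84, 0.03, -0.96],[-0.21, 0.0, 0.13],[0.08, 0.35, 0.23]]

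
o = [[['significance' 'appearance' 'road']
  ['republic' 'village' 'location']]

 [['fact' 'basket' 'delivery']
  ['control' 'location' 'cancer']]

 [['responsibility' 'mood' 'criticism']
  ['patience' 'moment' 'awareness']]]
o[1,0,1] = 'basket'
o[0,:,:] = [['significance', 'appearance', 'road'], ['republic', 'village', 'location']]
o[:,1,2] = ['location', 'cancer', 'awareness']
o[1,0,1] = 'basket'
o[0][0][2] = 'road'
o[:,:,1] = [['appearance', 'village'], ['basket', 'location'], ['mood', 'moment']]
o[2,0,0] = 'responsibility'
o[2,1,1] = 'moment'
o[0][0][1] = 'appearance'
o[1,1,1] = 'location'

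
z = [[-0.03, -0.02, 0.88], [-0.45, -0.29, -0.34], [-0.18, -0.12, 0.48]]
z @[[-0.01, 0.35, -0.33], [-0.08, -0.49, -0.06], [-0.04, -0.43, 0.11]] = [[-0.03,-0.38,0.11], [0.04,0.13,0.13], [-0.01,-0.21,0.12]]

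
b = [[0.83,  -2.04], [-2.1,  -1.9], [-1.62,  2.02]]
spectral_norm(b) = 3.47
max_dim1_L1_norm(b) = 4.0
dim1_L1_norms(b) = [2.87, 4.0, 3.64]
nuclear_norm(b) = 6.21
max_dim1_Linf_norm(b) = 2.1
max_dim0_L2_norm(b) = 3.44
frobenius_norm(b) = 4.42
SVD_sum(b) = [[0.48, -2.12], [0.31, -1.36], [-0.51, 2.27]] + [[0.35,0.08],[-2.41,-0.54],[-1.11,-0.25]]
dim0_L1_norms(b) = [4.55, 5.96]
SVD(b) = [[-0.63, 0.13], [-0.4, -0.90], [0.67, -0.42]] @ diag([3.4743234091104025, 2.7394117706010306]) @ [[-0.22, 0.98], [0.98, 0.22]]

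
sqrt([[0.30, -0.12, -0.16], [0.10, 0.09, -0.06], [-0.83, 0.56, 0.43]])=[[(0.34+0.01j), (-0-0.01j), -0.19+0.00j], [(0.07+0j), 0.35-0.00j, (-0.05+0j)], [(-1.01+0.02j), (0.63-0.01j), (0.53+0.01j)]]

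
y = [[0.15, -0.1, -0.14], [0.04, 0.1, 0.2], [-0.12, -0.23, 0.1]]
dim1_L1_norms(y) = [0.39, 0.34, 0.45]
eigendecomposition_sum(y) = [[0.20+0.00j, 0.06-0.00j, (-0.12+0j)], [(-0.06+0j), (-0.02+0j), (0.04+0j)], [-0.08+0.00j, -0.02+0.00j, 0.05+0.00j]] + [[(-0.03+0.02j), (-0.08-0.01j), (-0.01+0.06j)], [(0.05+0.01j), 0.06+0.10j, 0.08-0.04j], [(-0.02+0.04j), -0.10+0.04j, (0.03+0.08j)]] + [[-0.03-0.02j, (-0.08+0.01j), -0.01-0.06j], [0.05-0.01j, 0.06-0.10j, (0.08+0.04j)], [-0.02-0.04j, -0.10-0.04j, (0.03-0.08j)]]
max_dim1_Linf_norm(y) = 0.23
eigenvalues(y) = [(0.23+0j), (0.06+0.21j), (0.06-0.21j)]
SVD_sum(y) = [[0.08, -0.07, -0.18], [-0.07, 0.06, 0.17], [-0.02, 0.02, 0.05]] + [[-0.0, -0.00, 0.0], [0.03, 0.07, -0.01], [-0.12, -0.24, 0.04]] + [[0.08, -0.03, 0.04], [0.08, -0.03, 0.04], [0.02, -0.01, 0.01]]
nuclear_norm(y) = 0.70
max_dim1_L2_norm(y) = 0.28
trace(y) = 0.35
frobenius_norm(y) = 0.43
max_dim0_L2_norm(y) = 0.27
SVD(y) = [[0.72, 0.00, -0.69], [-0.67, -0.27, -0.69], [-0.19, 0.96, -0.19]] @ diag([0.289875433333045, 0.2819252047851149, 0.13225132156939085]) @ [[0.36, -0.32, -0.87],[-0.45, -0.88, 0.14],[-0.82, 0.34, -0.46]]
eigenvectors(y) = [[-0.90+0.00j, (-0.25+0.37j), -0.25-0.37j], [(0.26+0j), 0.66+0.00j, 0.66-0.00j], [0.35+0.00j, (-0.09+0.61j), -0.09-0.61j]]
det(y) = 0.01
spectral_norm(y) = 0.29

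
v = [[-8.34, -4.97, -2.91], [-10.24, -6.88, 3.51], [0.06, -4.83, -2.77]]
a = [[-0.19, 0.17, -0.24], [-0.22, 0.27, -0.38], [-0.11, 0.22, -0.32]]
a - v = [[8.15, 5.14, 2.67], [10.02, 7.15, -3.89], [-0.17, 5.05, 2.45]]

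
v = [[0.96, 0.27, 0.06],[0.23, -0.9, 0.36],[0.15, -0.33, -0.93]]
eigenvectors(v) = [[(-0.99+0j), 0.04-0.09j, 0.04+0.09j], [-0.13+0.00j, 0.01+0.70j, 0.01-0.70j], [-0.05+0.00j, -0.70+0.00j, (-0.7-0j)]]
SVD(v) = [[-0.71, -0.70, -0.13],  [-0.28, 0.44, -0.85],  [0.65, -0.57, -0.5]] @ diag([0.9993452264776823, 0.9988697361183017, 0.9952227733443519]) @ [[-0.65, -0.16, -0.75], [-0.65, -0.39, 0.65], [-0.40, 0.91, 0.15]]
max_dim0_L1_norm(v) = 1.5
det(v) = 0.99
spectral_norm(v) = 1.00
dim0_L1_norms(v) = [1.34, 1.5, 1.35]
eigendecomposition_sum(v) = [[0.98-0.00j, (0.13+0j), 0.05+0.00j], [0.13-0.00j, (0.02+0j), 0.01+0.00j], [0.05-0.00j, (0.01+0j), 0j]] + [[-0.01+0.00j, (0.07+0j), 0.00-0.07j], [0.05-0.05j, (-0.46+0.17j), 0.18+0.46j], [0.05+0.05j, (-0.17-0.46j), (-0.47+0.17j)]] + [[(-0.01-0j),(0.07-0j),0.07j],  [0.05+0.05j,-0.46-0.17j,0.18-0.46j],  [(0.05-0.05j),(-0.17+0.46j),-0.47-0.17j]]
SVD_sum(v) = [[0.46, 0.11, 0.53],[0.18, 0.04, 0.21],[-0.42, -0.1, -0.49]] + [[0.45, 0.27, -0.45], [-0.29, -0.17, 0.28], [0.37, 0.22, -0.37]] + [[0.05, -0.11, -0.02], [0.34, -0.77, -0.13], [0.20, -0.45, -0.08]]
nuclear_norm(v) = 2.99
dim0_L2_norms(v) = [1.0, 1.0, 1.0]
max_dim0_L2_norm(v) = 1.0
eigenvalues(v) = [(1+0j), (-0.93+0.35j), (-0.93-0.35j)]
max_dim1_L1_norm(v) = 1.49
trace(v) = -0.87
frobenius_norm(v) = 1.73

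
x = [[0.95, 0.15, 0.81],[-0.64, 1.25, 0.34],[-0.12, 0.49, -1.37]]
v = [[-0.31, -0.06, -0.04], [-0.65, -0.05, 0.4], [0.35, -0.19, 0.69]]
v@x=[[-0.25, -0.14, -0.22], [-0.63, 0.04, -1.09], [0.37, 0.15, -0.73]]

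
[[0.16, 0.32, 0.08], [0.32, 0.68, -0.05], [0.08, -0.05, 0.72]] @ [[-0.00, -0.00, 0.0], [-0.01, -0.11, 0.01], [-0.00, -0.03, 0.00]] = [[-0.00, -0.04, 0.00], [-0.01, -0.07, 0.01], [0.00, -0.02, -0.0]]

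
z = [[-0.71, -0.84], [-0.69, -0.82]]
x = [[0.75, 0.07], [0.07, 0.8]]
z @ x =[[-0.59, -0.72], [-0.57, -0.7]]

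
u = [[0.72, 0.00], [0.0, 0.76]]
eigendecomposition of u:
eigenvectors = [[1.0,0.0], [0.0,1.0]]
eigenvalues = [0.72, 0.76]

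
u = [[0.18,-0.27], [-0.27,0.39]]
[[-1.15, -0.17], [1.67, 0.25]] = u @ [[-1.57, -0.23], [3.2, 0.47]]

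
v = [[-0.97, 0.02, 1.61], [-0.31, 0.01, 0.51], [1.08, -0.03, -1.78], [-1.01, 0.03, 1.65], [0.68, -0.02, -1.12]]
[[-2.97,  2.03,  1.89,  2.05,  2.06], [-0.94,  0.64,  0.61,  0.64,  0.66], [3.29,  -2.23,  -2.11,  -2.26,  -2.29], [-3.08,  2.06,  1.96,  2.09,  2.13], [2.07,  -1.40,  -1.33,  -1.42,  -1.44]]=v@[[2.84, 0.71, -0.82, -0.76, -0.98], [0.75, -0.3, 1.03, -1.41, 0.12], [-0.14, 1.69, 0.67, 0.83, 0.69]]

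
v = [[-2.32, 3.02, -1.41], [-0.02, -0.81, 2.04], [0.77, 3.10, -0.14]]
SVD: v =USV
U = [[-0.80, -0.47, 0.39], [0.3, 0.25, 0.92], [-0.53, 0.85, -0.05]]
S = [4.86, 2.27, 1.67]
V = [[0.30, -0.88, 0.37], [0.77, 0.45, 0.46], [-0.57, 0.15, 0.81]]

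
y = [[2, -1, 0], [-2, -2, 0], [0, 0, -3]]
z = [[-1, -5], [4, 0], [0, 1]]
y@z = [[-6, -10], [-6, 10], [0, -3]]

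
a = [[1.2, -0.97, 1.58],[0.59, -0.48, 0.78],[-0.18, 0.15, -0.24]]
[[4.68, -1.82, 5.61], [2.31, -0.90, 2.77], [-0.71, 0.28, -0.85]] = a @ [[1.47, 0.81, 0.98], [-1.82, -0.2, -1.17], [0.73, -1.89, 2.09]]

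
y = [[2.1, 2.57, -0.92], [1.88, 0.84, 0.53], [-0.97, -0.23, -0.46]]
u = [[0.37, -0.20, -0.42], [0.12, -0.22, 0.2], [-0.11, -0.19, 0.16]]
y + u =[[2.47, 2.37, -1.34],[2.00, 0.62, 0.73],[-1.08, -0.42, -0.30]]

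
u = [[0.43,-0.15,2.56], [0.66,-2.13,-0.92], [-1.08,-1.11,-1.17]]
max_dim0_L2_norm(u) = 2.96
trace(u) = -2.87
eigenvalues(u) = [(-0.05+1.63j), (-0.05-1.63j), (-2.78+0j)]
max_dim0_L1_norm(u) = 4.65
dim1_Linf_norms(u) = [2.56, 2.13, 1.17]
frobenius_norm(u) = 4.04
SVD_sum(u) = [[0.34,1.07,1.88], [-0.27,-0.85,-1.49], [-0.26,-0.84,-1.47]] + [[0.48,-1.12,0.56], [0.58,-1.37,0.68], [0.02,-0.05,0.02]] + [[-0.38, -0.10, 0.13], [0.34, 0.09, -0.11], [-0.84, -0.22, 0.28]]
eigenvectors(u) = [[(-0.8+0j),(-0.8-0j),-0.28+0.00j], [(-0.09+0.29j),(-0.09-0.29j),0.87+0.00j], [(0.14-0.49j),(0.14+0.49j),(0.41+0j)]]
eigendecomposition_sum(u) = [[(0.22+0.82j), (-0.43+0.2j), 1.07+0.15j], [0.32+0.01j, (0.02+0.18j), (0.18-0.37j)], [(-0.54-0.01j), (-0.04-0.3j), (-0.29+0.63j)]] + [[0.22-0.82j, (-0.43-0.2j), (1.07-0.15j)],[(0.32-0.01j), 0.02-0.18j, (0.18+0.37j)],[-0.54+0.01j, -0.04+0.30j, (-0.29-0.63j)]] + [[-0.01-0.00j,0.71+0.00j,0.42+0.00j], [(0.02+0j),-2.17-0.00j,-1.27-0.00j], [(0.01+0j),-1.02-0.00j,-0.60-0.00j]]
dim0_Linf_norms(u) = [1.08, 2.13, 2.56]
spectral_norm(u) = 3.28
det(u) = -7.40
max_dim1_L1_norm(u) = 3.71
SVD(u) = [[-0.67,-0.63,0.39],[0.53,-0.77,-0.35],[0.52,-0.03,0.85]] @ diag([3.2754698542179184, 2.116684232420368, 1.0668856988134419]) @ [[-0.15, -0.49, -0.86], [-0.36, 0.84, -0.42], [-0.92, -0.24, 0.30]]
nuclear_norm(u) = 6.46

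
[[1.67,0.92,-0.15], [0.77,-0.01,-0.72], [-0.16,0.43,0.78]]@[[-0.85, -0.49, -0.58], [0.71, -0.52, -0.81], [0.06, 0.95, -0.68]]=[[-0.78, -1.44, -1.61],[-0.70, -1.06, 0.05],[0.49, 0.60, -0.79]]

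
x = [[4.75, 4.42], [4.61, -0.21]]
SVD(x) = [[-0.85, -0.53], [-0.53, 0.85]] @ diag([7.423261130044174, 2.8792870984282364]) @ [[-0.87,-0.49], [0.49,-0.87]]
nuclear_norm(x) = 10.30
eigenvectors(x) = [[0.86, -0.5],[0.52, 0.87]]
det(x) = -21.37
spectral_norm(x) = 7.42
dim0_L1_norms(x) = [9.36, 4.63]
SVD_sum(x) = [[5.5, 3.10], [3.41, 1.92]] + [[-0.75, 1.32], [1.2, -2.13]]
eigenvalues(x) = [7.42, -2.88]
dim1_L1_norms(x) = [9.17, 4.82]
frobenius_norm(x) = 7.96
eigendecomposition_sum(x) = [[5.5, 3.18], [3.32, 1.92]] + [[-0.75, 1.24], [1.29, -2.13]]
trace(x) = 4.54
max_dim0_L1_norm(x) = 9.36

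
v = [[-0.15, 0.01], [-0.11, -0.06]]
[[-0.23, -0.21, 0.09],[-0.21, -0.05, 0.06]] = v@ [[1.58, 1.28, -0.61], [0.67, -1.45, 0.09]]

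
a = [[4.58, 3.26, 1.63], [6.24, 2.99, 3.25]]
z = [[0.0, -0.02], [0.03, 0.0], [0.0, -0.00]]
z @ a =[[-0.12, -0.06, -0.06], [0.14, 0.1, 0.05], [0.0, 0.0, 0.0]]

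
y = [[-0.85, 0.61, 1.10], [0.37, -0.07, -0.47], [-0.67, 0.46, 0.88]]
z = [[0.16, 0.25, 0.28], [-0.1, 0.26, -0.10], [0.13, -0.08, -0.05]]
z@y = [[-0.23,0.21,0.30], [0.25,-0.13,-0.32], [-0.11,0.06,0.14]]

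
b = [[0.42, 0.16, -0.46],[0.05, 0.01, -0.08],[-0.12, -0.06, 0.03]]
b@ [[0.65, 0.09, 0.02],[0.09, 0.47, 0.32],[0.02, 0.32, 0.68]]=[[0.28, -0.03, -0.25], [0.03, -0.02, -0.05], [-0.08, -0.03, -0.0]]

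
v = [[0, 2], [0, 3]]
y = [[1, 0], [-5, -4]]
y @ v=[[0, 2], [0, -22]]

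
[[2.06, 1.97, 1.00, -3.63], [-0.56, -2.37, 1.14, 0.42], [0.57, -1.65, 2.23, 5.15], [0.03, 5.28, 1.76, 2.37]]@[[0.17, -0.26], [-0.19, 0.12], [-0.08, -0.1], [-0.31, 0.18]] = [[1.02, -1.05], [0.13, -0.18], [-1.36, 0.36], [-1.87, 0.88]]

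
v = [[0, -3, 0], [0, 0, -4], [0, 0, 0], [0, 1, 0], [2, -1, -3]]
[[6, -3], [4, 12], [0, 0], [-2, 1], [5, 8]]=v@[[0, 0], [-2, 1], [-1, -3]]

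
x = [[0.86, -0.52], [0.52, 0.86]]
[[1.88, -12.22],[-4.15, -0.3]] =x@[[-0.54,-10.56], [-4.50,6.04]]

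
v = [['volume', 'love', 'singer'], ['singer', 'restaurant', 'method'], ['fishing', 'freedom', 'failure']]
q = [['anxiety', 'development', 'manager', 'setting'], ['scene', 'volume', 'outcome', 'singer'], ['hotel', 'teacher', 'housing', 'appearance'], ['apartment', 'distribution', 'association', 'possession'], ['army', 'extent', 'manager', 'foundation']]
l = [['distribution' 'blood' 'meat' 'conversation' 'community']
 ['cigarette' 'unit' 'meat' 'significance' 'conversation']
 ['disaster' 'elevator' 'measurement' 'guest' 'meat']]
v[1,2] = 'method'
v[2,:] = ['fishing', 'freedom', 'failure']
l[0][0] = 'distribution'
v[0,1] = 'love'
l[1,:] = ['cigarette', 'unit', 'meat', 'significance', 'conversation']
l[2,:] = ['disaster', 'elevator', 'measurement', 'guest', 'meat']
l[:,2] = ['meat', 'meat', 'measurement']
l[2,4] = 'meat'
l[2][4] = 'meat'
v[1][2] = 'method'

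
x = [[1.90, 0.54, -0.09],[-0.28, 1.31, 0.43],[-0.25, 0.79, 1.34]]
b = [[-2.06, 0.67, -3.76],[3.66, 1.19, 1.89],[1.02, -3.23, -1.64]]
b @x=[[-3.16, -3.21, -4.56], [6.15, 5.03, 2.71], [3.25, -4.98, -3.68]]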